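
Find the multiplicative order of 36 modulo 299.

66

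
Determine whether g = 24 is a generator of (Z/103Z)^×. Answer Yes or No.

No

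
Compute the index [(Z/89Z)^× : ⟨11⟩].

4

By Lagrange's theorem, ord_89(11) divides φ(89) = 89 − 1 = 88 = 2^3 · 11.
Divisors of 88: 1, 2, 4, 8, 11, 22, 44, 88.
Check 11^d mod 89 for each divisor in increasing order:
11^1 ≡ 11 (mod 89)
11^2 ≡ 32 (mod 89)
11^4 ≡ 45 (mod 89)
11^8 ≡ 67 (mod 89)
11^11 ≡ 88 (mod 89)
11^22 ≡ 1 (mod 89) ✓
Thus |⟨11⟩| = ord(11) = 22.
Index = |(Z/89Z)^×| / |⟨11⟩| = 88 / 22 = 4.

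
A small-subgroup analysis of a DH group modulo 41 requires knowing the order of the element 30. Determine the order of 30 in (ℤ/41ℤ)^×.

40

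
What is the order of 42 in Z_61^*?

Since 42 ∈ (Z/61Z)^×, its order divides φ(61) = 61 − 1 = 60 = 2^2 · 3 · 5.
Divisors of 60: 1, 2, 3, 4, 5, 6, 10, 12, 15, 20, 30, 60.
Evaluate successive powers at the divisors of 60:
42^1 ≡ 42
42^2 ≡ 56
42^3 ≡ 34
42^4 ≡ 25
42^5 ≡ 13
42^6 ≡ 58
42^10 ≡ 47
42^12 ≡ 9
42^15 ≡ 1
So ord_61(42) = 15.

15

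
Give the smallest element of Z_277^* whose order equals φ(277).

φ(277) = 277 − 1 = 276 = 2^2 · 3 · 23.
Test candidates g = 2, 3, … against the prime factors q ∈ {2, 3, 23} of φ(277): g is a generator iff g^(276/q) ≢ 1 for every such q.
g = 2: 2^138 ≡ 276; 2^92 ≡ 1 — hits 1, so not a primitive root.
g = 3: 3^138 ≡ 1 — hits 1, so not a primitive root.
g = 4: 4^138 ≡ 1 — hits 1, so not a primitive root.
g = 5: 5^138 ≡ 276; 5^92 ≡ 116; 5^12 ≡ 27 — none is 1, so 5 is a primitive root.
The smallest primitive root modulo 277 is 5.

5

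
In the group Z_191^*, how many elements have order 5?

4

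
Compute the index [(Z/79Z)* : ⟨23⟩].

26

ord(23) | φ(79) = 79 − 1 = 78 = 2 · 3 · 13.
Divisors of 78: 1, 2, 3, 6, 13, 26, 39, 78.
Compute 23^d (mod 79) for the divisors d until we hit 1:
23^1 ≡ 23 (mod 79)
23^2 ≡ 55 (mod 79)
23^3 ≡ 1 (mod 79) ✓
Thus |⟨23⟩| = ord(23) = 3.
The index is φ(79) / ord(23) = 78 / 3 = 26.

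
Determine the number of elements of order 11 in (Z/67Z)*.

φ(67) = 67 − 1 = 66 = 2 · 3 · 11.
Since (Z/67Z)^× is cyclic of order 66, the number of elements of order d is φ(d) when d | 66 and 0 otherwise.
11 | 66, and φ(11) = 11 − 1 = 10.

10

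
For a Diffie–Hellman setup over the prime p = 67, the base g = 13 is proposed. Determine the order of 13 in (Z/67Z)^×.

By Lagrange's theorem, ord_67(13) divides φ(67) = 67 − 1 = 66 = 2 · 3 · 11.
Divisors of 66: 1, 2, 3, 6, 11, 22, 33, 66.
Check 13^d mod 67 for each divisor in increasing order:
13^1 ≡ 13 (mod 67)
13^2 ≡ 35 (mod 67)
13^3 ≡ 53 (mod 67)
13^6 ≡ 62 (mod 67)
13^11 ≡ 38 (mod 67)
13^22 ≡ 37 (mod 67)
13^33 ≡ 66 (mod 67)
13^66 ≡ 1 (mod 67) ✓
Hence ord(13) = 66.

66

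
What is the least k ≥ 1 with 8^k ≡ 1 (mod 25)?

20

ord(8) | φ(25) = φ(5^2) = 5·(5−1) = 20 = 2^2 · 5.
Divisors of 20: 1, 2, 4, 5, 10, 20.
Evaluate successive powers at the divisors of 20:
8^1 ≡ 8 (mod 25)
8^2 ≡ 14 (mod 25)
8^4 ≡ 21 (mod 25)
8^5 ≡ 18 (mod 25)
8^10 ≡ 24 (mod 25)
8^20 ≡ 1 (mod 25) ✓
Therefore the multiplicative order of 8 modulo 25 is 20.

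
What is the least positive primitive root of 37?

2

φ(37) = 37 − 1 = 36 = 2^2 · 3^2.
g is a primitive root iff g^(36/q) ≢ 1 (mod 37) for each prime q ∈ {2, 3}.
g = 2: 2^18 ≡ 36; 2^12 ≡ 26 — none is 1, so 2 is a primitive root.
Hence the least primitive root of 37 is 2.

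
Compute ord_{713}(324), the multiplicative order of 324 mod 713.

ord(324) | φ(713) = φ(23·31) = (23−1)·(31−1) = 22·30 = 660 = 2^2 · 3 · 5 · 11.
Divisors of 660: 1, 2, 3, 4, 5, 6, 10, 11, 12, 15, 20, 22, 30, 33, 44, 55, 60, 66, 110, 132, 165, 220, 330, 660.
Evaluate successive powers at the divisors of 660:
324^1 ≡ 324
324^2 ≡ 165
324^3 ≡ 698
324^4 ≡ 131
324^5 ≡ 377
324^6 ≡ 225
324^10 ≡ 242
324^11 ≡ 691
324^12 ≡ 2
324^15 ≡ 683
324^20 ≡ 98
324^22 ≡ 484
324^30 ≡ 187
324^33 ≡ 47
324^44 ≡ 392
324^55 ≡ 645
324^60 ≡ 32
324^66 ≡ 70
324^110 ≡ 346
324^132 ≡ 622
324^165 ≡ 1
Therefore the multiplicative order of 324 modulo 713 is 165.

165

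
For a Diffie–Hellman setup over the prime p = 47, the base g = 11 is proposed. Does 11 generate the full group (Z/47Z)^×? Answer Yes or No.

φ(47) = 47 − 1 = 46 = 2 · 23.
11 is a primitive root mod 47 iff 11^(φ(47)/q) ≢ 1 for every prime q | φ(47), i.e. q ∈ {2, 23}.
11^23 ≡ 46 (mod 47)  [q = 2: ≢ 1 ✓]
11^2 ≡ 27 (mod 47)  [q = 23: ≢ 1 ✓]
Every test exponent gives a nontrivial residue, hence 11 generates the full group.

Yes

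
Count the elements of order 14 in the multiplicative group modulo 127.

φ(127) = 127 − 1 = 126 = 2 · 3^2 · 7.
(Z/127Z)^× is cyclic (|G| = 126); a cyclic group of order m has exactly φ(d) elements of each order d | m, and none otherwise.
14 = 2 · 7 divides 126, and φ(14) = 6.

6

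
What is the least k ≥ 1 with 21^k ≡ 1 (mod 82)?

20

ord(21) | φ(82) = φ(2)·φ(41) = 1·40 = 40 = 2^3 · 5.
Divisors of 40: 1, 2, 4, 5, 8, 10, 20, 40.
Evaluate successive powers at the divisors of 40:
21^1 ≡ 21 (mod 82)
21^2 ≡ 31 (mod 82)
21^4 ≡ 59 (mod 82)
21^5 ≡ 9 (mod 82)
21^8 ≡ 37 (mod 82)
21^10 ≡ 81 (mod 82)
21^20 ≡ 1 (mod 82) ✓
Hence ord(21) = 20.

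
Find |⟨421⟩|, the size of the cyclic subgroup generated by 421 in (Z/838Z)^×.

418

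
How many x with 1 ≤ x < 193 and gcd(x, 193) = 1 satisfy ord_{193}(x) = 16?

8

φ(193) = 193 − 1 = 192 = 2^6 · 3.
Since (Z/193Z)^× is cyclic of order 192, the number of elements of order d is φ(d) when d | 192 and 0 otherwise.
16 = 2^4 divides 192, and φ(16) = 8.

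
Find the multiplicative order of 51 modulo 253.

ord(51) | φ(253) = φ(11·23) = (11−1)·(23−1) = 10·22 = 220 = 2^2 · 5 · 11.
Divisors of 220: 1, 2, 4, 5, 10, 11, 20, 22, 44, 55, 110, 220.
Test each divisor d:
51^1 ≡ 51 (mod 253)
51^2 ≡ 71 (mod 253)
51^4 ≡ 234 (mod 253)
51^5 ≡ 43 (mod 253)
51^10 ≡ 78 (mod 253)
51^11 ≡ 183 (mod 253)
51^20 ≡ 12 (mod 253)
51^22 ≡ 93 (mod 253)
51^44 ≡ 47 (mod 253)
51^55 ≡ 252 (mod 253)
51^110 ≡ 1 (mod 253) ✓
Hence ord(51) = 110.

110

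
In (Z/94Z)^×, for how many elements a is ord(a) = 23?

φ(94) = φ(2)·φ(47) = 1·46 = 46 = 2 · 23.
(Z/94Z)^× is cyclic (|G| = 46); a cyclic group of order m has exactly φ(d) elements of each order d | m, and none otherwise.
23 | 46, and φ(23) = 23 − 1 = 22.

22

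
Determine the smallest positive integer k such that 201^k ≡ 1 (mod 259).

Since 201 ∈ (Z/259Z)^×, its order divides φ(259) = φ(7·37) = (7−1)·(37−1) = 6·36 = 216 = 2^3 · 3^3.
Divisors of 216: 1, 2, 3, 4, 6, 8, 9, 12, 18, 24, 27, 36, 54, 72, 108, 216.
Check 201^d mod 259 for each divisor in increasing order:
201^1 ≡ 201
201^2 ≡ 256
201^3 ≡ 174
201^4 ≡ 9
201^6 ≡ 232
201^8 ≡ 81
201^9 ≡ 223
201^12 ≡ 211
201^18 ≡ 1
Therefore the multiplicative order of 201 modulo 259 is 18.

18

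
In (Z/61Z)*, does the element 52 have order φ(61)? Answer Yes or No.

No

φ(61) = 61 − 1 = 60 = 2^2 · 3 · 5.
It suffices to check that the order of 52 is not a proper divisor of 60: compute 52^(60/q) for q ∈ {2, 3, 5}.
52^30 ≡ 1 (mod 61)  [q = 2: ≡ 1 ✗]
52^20 ≡ 1 (mod 61)  [q = 3: ≡ 1 ✗]
52^12 ≡ 20 (mod 61)  [q = 5: ≢ 1 ✓]
Since 52^30 ≡ 1, the order of 52 divides 30 < 60, so 52 is not a primitive root.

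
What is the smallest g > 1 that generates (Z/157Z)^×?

5

φ(157) = 157 − 1 = 156 = 2^2 · 3 · 13.
g is a primitive root iff g^(156/q) ≢ 1 (mod 157) for each prime q ∈ {2, 3, 13}.
g = 2: 2^78 ≡ 156; 2^52 ≡ 1 — hits 1, so not a primitive root.
g = 3: 3^78 ≡ 1 — hits 1, so not a primitive root.
g = 4: 4^78 ≡ 1 — hits 1, so not a primitive root.
g = 5: 5^78 ≡ 156; 5^52 ≡ 12; 5^12 ≡ 130 — none is 1, so 5 is a primitive root.
So 5 is the smallest generator of (Z/157Z)^×.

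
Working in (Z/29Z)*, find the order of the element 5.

Since 5 ∈ (Z/29Z)^×, its order divides φ(29) = 29 − 1 = 28 = 2^2 · 7.
Divisors of 28: 1, 2, 4, 7, 14, 28.
Test each divisor d:
5^1 ≡ 5 (mod 29)
5^2 ≡ 25 (mod 29)
5^4 ≡ 16 (mod 29)
5^7 ≡ 28 (mod 29)
5^14 ≡ 1 (mod 29) ✓
So ord_29(5) = 14.

14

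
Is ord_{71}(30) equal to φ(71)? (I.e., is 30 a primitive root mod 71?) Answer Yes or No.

No

φ(71) = 71 − 1 = 70 = 2 · 5 · 7.
30 is a primitive root mod 71 iff 30^(φ(71)/q) ≢ 1 for every prime q | φ(71), i.e. q ∈ {2, 5, 7}.
30^35 ≡ 1 (mod 71)  [q = 2: ≡ 1 ✗]
30^14 ≡ 1 (mod 71)  [q = 5: ≡ 1 ✗]
30^10 ≡ 20 (mod 71)  [q = 7: ≢ 1 ✓]
Since 30^35 ≡ 1, the order of 30 divides 35 < 70, so 30 is not a primitive root.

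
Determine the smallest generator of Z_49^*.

3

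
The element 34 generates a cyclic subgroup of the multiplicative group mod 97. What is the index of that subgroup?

3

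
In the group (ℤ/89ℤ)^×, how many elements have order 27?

φ(89) = 89 − 1 = 88 = 2^3 · 11.
In a cyclic group of order 88, there are φ(d) elements of order d for each divisor d of 88, and zero for non-divisors.
Since 27 ∤ 88, the count is 0.

0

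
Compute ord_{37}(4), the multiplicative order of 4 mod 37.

18

Since 4 ∈ (Z/37Z)^×, its order divides φ(37) = 37 − 1 = 36 = 2^2 · 3^2.
Divisors of 36: 1, 2, 3, 4, 6, 9, 12, 18, 36.
Test each divisor d:
4^1 ≡ 4 (mod 37)
4^2 ≡ 16 (mod 37)
4^3 ≡ 27 (mod 37)
4^4 ≡ 34 (mod 37)
4^6 ≡ 26 (mod 37)
4^9 ≡ 36 (mod 37)
4^12 ≡ 10 (mod 37)
4^18 ≡ 1 (mod 37) ✓
Hence ord(4) = 18.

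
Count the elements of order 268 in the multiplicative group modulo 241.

φ(241) = 241 − 1 = 240 = 2^4 · 3 · 5.
(Z/241Z)^× is cyclic (|G| = 240); a cyclic group of order m has exactly φ(d) elements of each order d | m, and none otherwise.
Since 268 ∤ 240, the count is 0.

0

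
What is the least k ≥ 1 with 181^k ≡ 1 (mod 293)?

Since 181 ∈ (Z/293Z)^×, its order divides φ(293) = 293 − 1 = 292 = 2^2 · 73.
Divisors of 292: 1, 2, 4, 73, 146, 292.
Check 181^d mod 293 for each divisor in increasing order:
181^1 ≡ 181 (mod 293)
181^2 ≡ 238 (mod 293)
181^4 ≡ 95 (mod 293)
181^73 ≡ 155 (mod 293)
181^146 ≡ 292 (mod 293)
181^292 ≡ 1 (mod 293) ✓
Therefore the multiplicative order of 181 modulo 293 is 292.

292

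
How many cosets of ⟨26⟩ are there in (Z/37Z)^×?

ord(26) | φ(37) = 37 − 1 = 36 = 2^2 · 3^2.
Divisors of 36: 1, 2, 3, 4, 6, 9, 12, 18, 36.
Check 26^d mod 37 for each divisor in increasing order:
26^1 ≡ 26 (mod 37)
26^2 ≡ 10 (mod 37)
26^3 ≡ 1 (mod 37) ✓
Thus |⟨26⟩| = ord(26) = 3.
The index is φ(37) / ord(26) = 36 / 3 = 12.

12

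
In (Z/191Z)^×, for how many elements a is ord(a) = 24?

0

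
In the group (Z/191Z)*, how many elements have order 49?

φ(191) = 191 − 1 = 190 = 2 · 5 · 19.
In a cyclic group of order 190, there are φ(d) elements of order d for each divisor d of 190, and zero for non-divisors.
Since 49 ∤ 190, the count is 0.

0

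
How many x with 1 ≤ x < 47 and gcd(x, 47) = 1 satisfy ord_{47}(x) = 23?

22

φ(47) = 47 − 1 = 46 = 2 · 23.
(Z/47Z)^× is cyclic (|G| = 46); a cyclic group of order m has exactly φ(d) elements of each order d | m, and none otherwise.
23 | 46, and φ(23) = 23 − 1 = 22.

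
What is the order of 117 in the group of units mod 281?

280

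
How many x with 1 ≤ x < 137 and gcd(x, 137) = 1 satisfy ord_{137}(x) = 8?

4

φ(137) = 137 − 1 = 136 = 2^3 · 17.
(Z/137Z)^× is cyclic (|G| = 136); a cyclic group of order m has exactly φ(d) elements of each order d | m, and none otherwise.
8 = 2^3 divides 136, and φ(8) = 4.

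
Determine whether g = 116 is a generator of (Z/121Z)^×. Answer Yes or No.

Yes

φ(121) = φ(11^2) = 11·(11−1) = 110 = 2 · 5 · 11.
116 is a primitive root mod 121 iff 116^(φ(121)/q) ≢ 1 for every prime q | φ(121), i.e. q ∈ {2, 5, 11}.
116^55 ≡ 120 (mod 121)  [q = 2: ≢ 1 ✓]
116^22 ≡ 3 (mod 121)  [q = 5: ≢ 1 ✓]
116^10 ≡ 78 (mod 121)  [q = 11: ≢ 1 ✓]
All checks pass, so 116 has order 110 and is a primitive root modulo 121.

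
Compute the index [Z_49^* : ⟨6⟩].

3

ord(6) | φ(49) = φ(7^2) = 7·(7−1) = 42 = 2 · 3 · 7.
Divisors of 42: 1, 2, 3, 6, 7, 14, 21, 42.
Test each divisor d:
6^1 ≡ 6
6^2 ≡ 36
6^3 ≡ 20
6^6 ≡ 8
6^7 ≡ 48
6^14 ≡ 1
So ord_49(6) = 14, hence |⟨6⟩| = 14.
[(Z/49Z)^× : ⟨6⟩] = 42/14 = 3.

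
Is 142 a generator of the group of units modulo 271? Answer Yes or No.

φ(271) = 271 − 1 = 270 = 2 · 3^3 · 5.
Test 142^(270/q) mod 271 for each prime factor q of 270:
142^135 ≡ 270 (mod 271)  [q = 2: ≢ 1 ✓]
142^90 ≡ 28 (mod 271)  [q = 3: ≢ 1 ✓]
142^54 ≡ 10 (mod 271)  [q = 5: ≢ 1 ✓]
None equal 1, so ord_271(142) = 270: 142 is a primitive root.

Yes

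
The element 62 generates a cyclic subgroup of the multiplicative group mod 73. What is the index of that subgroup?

Since 62 ∈ (Z/73Z)^×, its order divides φ(73) = 73 − 1 = 72 = 2^3 · 3^2.
Divisors of 72: 1, 2, 3, 4, 6, 8, 9, 12, 18, 24, 36, 72.
Test each divisor d:
62^1 ≡ 62
62^2 ≡ 48
62^3 ≡ 56
62^4 ≡ 41
62^6 ≡ 70
62^8 ≡ 2
62^9 ≡ 51
62^12 ≡ 9
62^18 ≡ 46
62^24 ≡ 8
62^36 ≡ 72
62^72 ≡ 1
The order of 62 is 72, so the subgroup it generates has 72 elements.
[(Z/73Z)^× : ⟨62⟩] = 72/72 = 1.

1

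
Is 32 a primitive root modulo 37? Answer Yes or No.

Yes

φ(37) = 37 − 1 = 36 = 2^2 · 3^2.
Test 32^(36/q) mod 37 for each prime factor q of 36:
32^18 ≡ 36 (mod 37)  [q = 2: ≢ 1 ✓]
32^12 ≡ 10 (mod 37)  [q = 3: ≢ 1 ✓]
Every test exponent gives a nontrivial residue, hence 32 generates the full group.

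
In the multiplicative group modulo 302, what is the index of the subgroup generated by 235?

6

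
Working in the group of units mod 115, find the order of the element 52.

44

Since 52 ∈ (Z/115Z)^×, its order divides φ(115) = φ(5·23) = (5−1)·(23−1) = 4·22 = 88 = 2^3 · 11.
Divisors of 88: 1, 2, 4, 8, 11, 22, 44, 88.
Check 52^d mod 115 for each divisor in increasing order:
52^1 ≡ 52 (mod 115)
52^2 ≡ 59 (mod 115)
52^4 ≡ 31 (mod 115)
52^8 ≡ 41 (mod 115)
52^11 ≡ 93 (mod 115)
52^22 ≡ 24 (mod 115)
52^44 ≡ 1 (mod 115) ✓
The smallest such exponent is 44, so the order of 52 is 44.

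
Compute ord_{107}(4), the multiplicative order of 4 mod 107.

By Lagrange's theorem, ord_107(4) divides φ(107) = 107 − 1 = 106 = 2 · 53.
Divisors of 106: 1, 2, 53, 106.
Check 4^d mod 107 for each divisor in increasing order:
4^1 ≡ 4
4^2 ≡ 16
4^53 ≡ 1
Therefore the multiplicative order of 4 modulo 107 is 53.

53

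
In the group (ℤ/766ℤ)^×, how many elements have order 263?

0

φ(766) = φ(2)·φ(383) = 1·382 = 382 = 2 · 191.
(Z/766Z)^× is cyclic (|G| = 382); a cyclic group of order m has exactly φ(d) elements of each order d | m, and none otherwise.
Here 382 is not a multiple of 263, so there are no elements of order 263.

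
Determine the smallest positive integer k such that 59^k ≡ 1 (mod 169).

156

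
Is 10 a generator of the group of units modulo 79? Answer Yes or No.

No

φ(79) = 79 − 1 = 78 = 2 · 3 · 13.
It suffices to check that the order of 10 is not a proper divisor of 78: compute 10^(78/q) for q ∈ {2, 3, 13}.
10^39 ≡ 1 (mod 79)  [q = 2: ≡ 1 ✗]
10^26 ≡ 1 (mod 79)  [q = 3: ≡ 1 ✗]
10^6 ≡ 18 (mod 79)  [q = 13: ≢ 1 ✓]
The check at q = 2 fails, so 10 generates a proper subgroup.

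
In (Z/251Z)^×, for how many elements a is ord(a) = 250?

100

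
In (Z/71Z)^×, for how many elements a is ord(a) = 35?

φ(71) = 71 − 1 = 70 = 2 · 5 · 7.
In a cyclic group of order 70, there are φ(d) elements of order d for each divisor d of 70, and zero for non-divisors.
35 = 5 · 7 divides 70, and φ(35) = 24.

24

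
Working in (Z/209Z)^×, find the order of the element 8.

30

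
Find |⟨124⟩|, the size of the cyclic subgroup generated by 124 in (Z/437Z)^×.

198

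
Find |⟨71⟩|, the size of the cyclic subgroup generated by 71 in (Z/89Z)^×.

The order of 71 must divide φ(89) = 89 − 1 = 88 = 2^3 · 11.
Divisors of 88: 1, 2, 4, 8, 11, 22, 44, 88.
Compute 71^d (mod 89) for the divisors d until we hit 1:
71^1 ≡ 71 (mod 89)
71^2 ≡ 57 (mod 89)
71^4 ≡ 45 (mod 89)
71^8 ≡ 67 (mod 89)
71^11 ≡ 55 (mod 89)
71^22 ≡ 88 (mod 89)
71^44 ≡ 1 (mod 89) ✓
The smallest such exponent is 44, so the order of 71 is 44.

44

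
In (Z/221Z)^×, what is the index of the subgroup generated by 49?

8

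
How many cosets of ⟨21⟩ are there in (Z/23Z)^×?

1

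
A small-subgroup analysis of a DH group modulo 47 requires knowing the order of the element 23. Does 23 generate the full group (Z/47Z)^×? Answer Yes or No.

Yes

φ(47) = 47 − 1 = 46 = 2 · 23.
23 is a primitive root mod 47 iff 23^(φ(47)/q) ≢ 1 for every prime q | φ(47), i.e. q ∈ {2, 23}.
23^23 ≡ 46 (mod 47)  [q = 2: ≢ 1 ✓]
23^2 ≡ 12 (mod 47)  [q = 23: ≢ 1 ✓]
None equal 1, so ord_47(23) = 46: 23 is a primitive root.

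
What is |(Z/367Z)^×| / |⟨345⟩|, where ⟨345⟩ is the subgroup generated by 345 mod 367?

2

ord(345) | φ(367) = 367 − 1 = 366 = 2 · 3 · 61.
Divisors of 366: 1, 2, 3, 6, 61, 122, 183, 366.
Check 345^d mod 367 for each divisor in increasing order:
345^1 ≡ 345 (mod 367)
345^2 ≡ 117 (mod 367)
345^3 ≡ 362 (mod 367)
345^6 ≡ 25 (mod 367)
345^61 ≡ 283 (mod 367)
345^122 ≡ 83 (mod 367)
345^183 ≡ 1 (mod 367) ✓
Thus |⟨345⟩| = ord(345) = 183.
Index = |(Z/367Z)^×| / |⟨345⟩| = 366 / 183 = 2.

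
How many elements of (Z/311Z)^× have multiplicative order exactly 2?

1

φ(311) = 311 − 1 = 310 = 2 · 5 · 31.
In a cyclic group of order 310, there are φ(d) elements of order d for each divisor d of 310, and zero for non-divisors.
2 | 310, and φ(2) = 2 − 1 = 1.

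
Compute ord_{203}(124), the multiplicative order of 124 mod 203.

By Lagrange's theorem, ord_203(124) divides φ(203) = φ(7·29) = (7−1)·(29−1) = 6·28 = 168 = 2^3 · 3 · 7.
Divisors of 168: 1, 2, 3, 4, 6, 7, 8, 12, 14, 21, 24, 28, 42, 56, 84, 168.
Compute 124^d (mod 203) for the divisors d until we hit 1:
124^1 ≡ 124
124^2 ≡ 151
124^3 ≡ 48
124^4 ≡ 65
124^6 ≡ 71
124^7 ≡ 75
124^8 ≡ 165
124^12 ≡ 169
124^14 ≡ 144
124^21 ≡ 41
124^24 ≡ 141
124^28 ≡ 30
124^42 ≡ 57
124^56 ≡ 88
124^84 ≡ 1
So ord_203(124) = 84.

84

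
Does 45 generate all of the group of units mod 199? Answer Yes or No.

φ(199) = 199 − 1 = 198 = 2 · 3^2 · 11.
45 is a primitive root mod 199 iff 45^(φ(199)/q) ≢ 1 for every prime q | φ(199), i.e. q ∈ {2, 3, 11}.
45^99 ≡ 1 (mod 199)  [q = 2: ≡ 1 ✗]
45^66 ≡ 92 (mod 199)  [q = 3: ≢ 1 ✓]
45^18 ≡ 63 (mod 199)  [q = 11: ≢ 1 ✓]
Since 45^99 ≡ 1, the order of 45 divides 99 < 198, so 45 is not a primitive root.

No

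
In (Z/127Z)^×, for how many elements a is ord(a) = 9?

φ(127) = 127 − 1 = 126 = 2 · 3^2 · 7.
Since (Z/127Z)^× is cyclic of order 126, the number of elements of order d is φ(d) when d | 126 and 0 otherwise.
9 = 3^2 divides 126, and φ(9) = 6.

6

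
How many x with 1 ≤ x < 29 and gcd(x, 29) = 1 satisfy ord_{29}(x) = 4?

2

φ(29) = 29 − 1 = 28 = 2^2 · 7.
In a cyclic group of order 28, there are φ(d) elements of order d for each divisor d of 28, and zero for non-divisors.
4 = 2^2 divides 28, and φ(4) = 2.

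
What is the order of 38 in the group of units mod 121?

ord(38) | φ(121) = φ(11^2) = 11·(11−1) = 110 = 2 · 5 · 11.
Divisors of 110: 1, 2, 5, 10, 11, 22, 55, 110.
Compute 38^d (mod 121) for the divisors d until we hit 1:
38^1 ≡ 38 (mod 121)
38^2 ≡ 113 (mod 121)
38^5 ≡ 12 (mod 121)
38^10 ≡ 23 (mod 121)
38^11 ≡ 27 (mod 121)
38^22 ≡ 3 (mod 121)
38^55 ≡ 1 (mod 121) ✓
The smallest such exponent is 55, so the order of 38 is 55.

55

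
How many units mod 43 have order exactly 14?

φ(43) = 43 − 1 = 42 = 2 · 3 · 7.
(Z/43Z)^× is cyclic (|G| = 42); a cyclic group of order m has exactly φ(d) elements of each order d | m, and none otherwise.
14 = 2 · 7 divides 42, and φ(14) = 6.

6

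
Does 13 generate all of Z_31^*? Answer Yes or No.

φ(31) = 31 − 1 = 30 = 2 · 3 · 5.
An element g generates (Z/31Z)^× iff g^(30/q) ≢ 1 (mod 31) for each prime q ∈ {2, 3, 5}.
13^15 ≡ 30 (mod 31)  [q = 2: ≢ 1 ✓]
13^10 ≡ 5 (mod 31)  [q = 3: ≢ 1 ✓]
13^6 ≡ 16 (mod 31)  [q = 5: ≢ 1 ✓]
Every test exponent gives a nontrivial residue, hence 13 generates the full group.

Yes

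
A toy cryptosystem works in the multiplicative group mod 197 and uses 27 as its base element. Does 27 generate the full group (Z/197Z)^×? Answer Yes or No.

φ(197) = 197 − 1 = 196 = 2^2 · 7^2.
Test 27^(196/q) mod 197 for each prime factor q of 196:
27^98 ≡ 196 (mod 197)  [q = 2: ≢ 1 ✓]
27^28 ≡ 164 (mod 197)  [q = 7: ≢ 1 ✓]
All checks pass, so 27 has order 196 and is a primitive root modulo 197.

Yes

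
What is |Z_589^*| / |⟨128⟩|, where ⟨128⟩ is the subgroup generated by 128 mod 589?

By Lagrange's theorem, ord_589(128) divides φ(589) = φ(19·31) = (19−1)·(31−1) = 18·30 = 540 = 2^2 · 3^3 · 5.
Divisors of 540: 1, 2, 3, 4, 5, 6, 9, 10, 12, 15, 18, 20, 27, 30, 36, 45, 54, 60, 90, 108, 135, 180, 270, 540.
Test each divisor d:
128^1 ≡ 128 (mod 589)
128^2 ≡ 481 (mod 589)
128^3 ≡ 312 (mod 589)
128^4 ≡ 473 (mod 589)
128^5 ≡ 466 (mod 589)
128^6 ≡ 159 (mod 589)
128^9 ≡ 132 (mod 589)
128^10 ≡ 404 (mod 589)
128^12 ≡ 543 (mod 589)
128^15 ≡ 373 (mod 589)
128^18 ≡ 343 (mod 589)
128^20 ≡ 63 (mod 589)
128^27 ≡ 512 (mod 589)
128^30 ≡ 125 (mod 589)
128^36 ≡ 438 (mod 589)
128^45 ≡ 94 (mod 589)
128^54 ≡ 39 (mod 589)
128^60 ≡ 311 (mod 589)
128^90 ≡ 1 (mod 589) ✓
So ord_589(128) = 90, hence |⟨128⟩| = 90.
Index = |(Z/589Z)^×| / |⟨128⟩| = 540 / 90 = 6.

6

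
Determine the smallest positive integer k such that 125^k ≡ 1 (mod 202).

The order of 125 must divide φ(202) = φ(2)·φ(101) = 1·100 = 100 = 2^2 · 5^2.
Divisors of 100: 1, 2, 4, 5, 10, 20, 25, 50, 100.
Check 125^d mod 202 for each divisor in increasing order:
125^1 ≡ 125
125^2 ≡ 71
125^4 ≡ 193
125^5 ≡ 87
125^10 ≡ 95
125^20 ≡ 137
125^25 ≡ 1
So ord_202(125) = 25.

25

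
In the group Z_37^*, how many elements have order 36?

12

φ(37) = 37 − 1 = 36 = 2^2 · 3^2.
In a cyclic group of order 36, there are φ(d) elements of order d for each divisor d of 36, and zero for non-divisors.
36 = 2^2 · 3^2 divides 36, and φ(36) = 12.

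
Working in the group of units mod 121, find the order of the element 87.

22

Since 87 ∈ (Z/121Z)^×, its order divides φ(121) = φ(11^2) = 11·(11−1) = 110 = 2 · 5 · 11.
Divisors of 110: 1, 2, 5, 10, 11, 22, 55, 110.
Test each divisor d:
87^1 ≡ 87 (mod 121)
87^2 ≡ 67 (mod 121)
87^5 ≡ 76 (mod 121)
87^10 ≡ 89 (mod 121)
87^11 ≡ 120 (mod 121)
87^22 ≡ 1 (mod 121) ✓
Therefore the multiplicative order of 87 modulo 121 is 22.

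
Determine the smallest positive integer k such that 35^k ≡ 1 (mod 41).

40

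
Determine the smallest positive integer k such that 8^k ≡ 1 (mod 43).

By Lagrange's theorem, ord_43(8) divides φ(43) = 43 − 1 = 42 = 2 · 3 · 7.
Divisors of 42: 1, 2, 3, 6, 7, 14, 21, 42.
Compute 8^d (mod 43) for the divisors d until we hit 1:
8^1 ≡ 8
8^2 ≡ 21
8^3 ≡ 39
8^6 ≡ 16
8^7 ≡ 42
8^14 ≡ 1
The smallest such exponent is 14, so the order of 8 is 14.

14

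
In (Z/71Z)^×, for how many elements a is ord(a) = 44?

φ(71) = 71 − 1 = 70 = 2 · 5 · 7.
Since (Z/71Z)^× is cyclic of order 70, the number of elements of order d is φ(d) when d | 70 and 0 otherwise.
Since 44 ∤ 70, the count is 0.

0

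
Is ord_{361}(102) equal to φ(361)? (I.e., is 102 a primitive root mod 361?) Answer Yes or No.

No

φ(361) = φ(19^2) = 19·(19−1) = 342 = 2 · 3^2 · 19.
It suffices to check that the order of 102 is not a proper divisor of 342: compute 102^(342/q) for q ∈ {2, 3, 19}.
102^171 ≡ 1 (mod 361)  [q = 2: ≡ 1 ✗]
102^114 ≡ 1 (mod 361)  [q = 3: ≡ 1 ✗]
102^18 ≡ 286 (mod 361)  [q = 19: ≢ 1 ✓]
102^171 ≡ 1 shows ord(102) | 171, strictly less than φ(361); not a primitive root.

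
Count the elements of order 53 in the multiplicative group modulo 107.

φ(107) = 107 − 1 = 106 = 2 · 53.
In a cyclic group of order 106, there are φ(d) elements of order d for each divisor d of 106, and zero for non-divisors.
53 | 106, and φ(53) = 53 − 1 = 52.

52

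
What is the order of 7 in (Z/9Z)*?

The order of 7 must divide φ(9) = φ(3^2) = 3·(3−1) = 6 = 2 · 3.
Divisors of 6: 1, 2, 3, 6.
Evaluate successive powers at the divisors of 6:
7^1 ≡ 7 (mod 9)
7^2 ≡ 4 (mod 9)
7^3 ≡ 1 (mod 9) ✓
So ord_9(7) = 3.

3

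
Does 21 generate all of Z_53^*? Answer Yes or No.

φ(53) = 53 − 1 = 52 = 2^2 · 13.
It suffices to check that the order of 21 is not a proper divisor of 52: compute 21^(52/q) for q ∈ {2, 13}.
21^26 ≡ 52 (mod 53)  [q = 2: ≢ 1 ✓]
21^4 ≡ 24 (mod 53)  [q = 13: ≢ 1 ✓]
None equal 1, so ord_53(21) = 52: 21 is a primitive root.

Yes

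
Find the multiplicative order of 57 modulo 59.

29

By Lagrange's theorem, ord_59(57) divides φ(59) = 59 − 1 = 58 = 2 · 29.
Divisors of 58: 1, 2, 29, 58.
Check 57^d mod 59 for each divisor in increasing order:
57^1 ≡ 57
57^2 ≡ 4
57^29 ≡ 1
The smallest such exponent is 29, so the order of 57 is 29.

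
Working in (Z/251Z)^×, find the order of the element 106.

By Lagrange's theorem, ord_251(106) divides φ(251) = 251 − 1 = 250 = 2 · 5^3.
Divisors of 250: 1, 2, 5, 10, 25, 50, 125, 250.
Check 106^d mod 251 for each divisor in increasing order:
106^1 ≡ 106 (mod 251)
106^2 ≡ 192 (mod 251)
106^5 ≡ 16 (mod 251)
106^10 ≡ 5 (mod 251)
106^25 ≡ 149 (mod 251)
106^50 ≡ 113 (mod 251)
106^125 ≡ 1 (mod 251) ✓
So ord_251(106) = 125.

125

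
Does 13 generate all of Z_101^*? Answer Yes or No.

No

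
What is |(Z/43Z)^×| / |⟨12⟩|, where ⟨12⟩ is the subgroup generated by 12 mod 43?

1

The order of 12 must divide φ(43) = 43 − 1 = 42 = 2 · 3 · 7.
Divisors of 42: 1, 2, 3, 6, 7, 14, 21, 42.
Test each divisor d:
12^1 ≡ 12
12^2 ≡ 15
12^3 ≡ 8
12^6 ≡ 21
12^7 ≡ 37
12^14 ≡ 36
12^21 ≡ 42
12^42 ≡ 1
The order of 12 is 42, so the subgroup it generates has 42 elements.
[(Z/43Z)^× : ⟨12⟩] = 42/42 = 1.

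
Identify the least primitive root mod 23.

5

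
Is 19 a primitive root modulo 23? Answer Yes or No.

Yes

φ(23) = 23 − 1 = 22 = 2 · 11.
It suffices to check that the order of 19 is not a proper divisor of 22: compute 19^(22/q) for q ∈ {2, 11}.
19^11 ≡ 22 (mod 23)  [q = 2: ≢ 1 ✓]
19^2 ≡ 16 (mod 23)  [q = 11: ≢ 1 ✓]
All checks pass, so 19 has order 22 and is a primitive root modulo 23.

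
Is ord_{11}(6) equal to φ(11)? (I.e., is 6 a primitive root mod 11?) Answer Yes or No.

φ(11) = 11 − 1 = 10 = 2 · 5.
An element g generates (Z/11Z)^× iff g^(10/q) ≢ 1 (mod 11) for each prime q ∈ {2, 5}.
6^5 ≡ 10 (mod 11)  [q = 2: ≢ 1 ✓]
6^2 ≡ 3 (mod 11)  [q = 5: ≢ 1 ✓]
Every test exponent gives a nontrivial residue, hence 6 generates the full group.

Yes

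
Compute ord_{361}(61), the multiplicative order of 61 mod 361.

By Lagrange's theorem, ord_361(61) divides φ(361) = φ(19^2) = 19·(19−1) = 342 = 2 · 3^2 · 19.
Divisors of 342: 1, 2, 3, 6, 9, 18, 19, 38, 57, 114, 171, 342.
Compute 61^d (mod 361) for the divisors d until we hit 1:
61^1 ≡ 61 (mod 361)
61^2 ≡ 111 (mod 361)
61^3 ≡ 273 (mod 361)
61^6 ≡ 163 (mod 361)
61^9 ≡ 96 (mod 361)
61^18 ≡ 191 (mod 361)
61^19 ≡ 99 (mod 361)
61^38 ≡ 54 (mod 361)
61^57 ≡ 292 (mod 361)
61^114 ≡ 68 (mod 361)
61^171 ≡ 1 (mod 361) ✓
So ord_361(61) = 171.

171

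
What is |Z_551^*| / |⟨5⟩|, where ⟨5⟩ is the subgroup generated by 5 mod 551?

The order of 5 must divide φ(551) = φ(19·29) = (19−1)·(29−1) = 18·28 = 504 = 2^3 · 3^2 · 7.
Divisors of 504: 1, 2, 3, 4, 6, 7, 8, 9, 12, 14, 18, 21, 24, 28, 36, 42, 56, 63, 72, 84, 126, 168, 252, 504.
Check 5^d mod 551 for each divisor in increasing order:
5^1 ≡ 5 (mod 551)
5^2 ≡ 25 (mod 551)
5^3 ≡ 125 (mod 551)
5^4 ≡ 74 (mod 551)
5^6 ≡ 197 (mod 551)
5^7 ≡ 434 (mod 551)
5^8 ≡ 517 (mod 551)
5^9 ≡ 381 (mod 551)
5^12 ≡ 239 (mod 551)
5^14 ≡ 465 (mod 551)
5^18 ≡ 248 (mod 551)
5^21 ≡ 144 (mod 551)
5^24 ≡ 368 (mod 551)
5^28 ≡ 233 (mod 551)
5^36 ≡ 343 (mod 551)
5^42 ≡ 349 (mod 551)
5^56 ≡ 291 (mod 551)
5^63 ≡ 115 (mod 551)
5^72 ≡ 286 (mod 551)
5^84 ≡ 30 (mod 551)
5^126 ≡ 1 (mod 551) ✓
Thus |⟨5⟩| = ord(5) = 126.
[(Z/551Z)^× : ⟨5⟩] = 504/126 = 4.

4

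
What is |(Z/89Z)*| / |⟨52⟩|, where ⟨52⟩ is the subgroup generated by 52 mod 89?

11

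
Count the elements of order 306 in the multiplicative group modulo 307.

96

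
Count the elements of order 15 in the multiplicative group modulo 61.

φ(61) = 61 − 1 = 60 = 2^2 · 3 · 5.
In a cyclic group of order 60, there are φ(d) elements of order d for each divisor d of 60, and zero for non-divisors.
15 = 3 · 5 divides 60, and φ(15) = 8.

8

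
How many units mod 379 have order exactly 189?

φ(379) = 379 − 1 = 378 = 2 · 3^3 · 7.
Since (Z/379Z)^× is cyclic of order 378, the number of elements of order d is φ(d) when d | 378 and 0 otherwise.
189 = 3^3 · 7 divides 378, and φ(189) = 108.

108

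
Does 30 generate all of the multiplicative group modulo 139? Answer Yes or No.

φ(139) = 139 − 1 = 138 = 2 · 3 · 23.
30 is a primitive root mod 139 iff 30^(φ(139)/q) ≢ 1 for every prime q | φ(139), i.e. q ∈ {2, 3, 23}.
30^69 ≡ 1 (mod 139)  [q = 2: ≡ 1 ✗]
30^46 ≡ 42 (mod 139)  [q = 3: ≢ 1 ✓]
30^6 ≡ 44 (mod 139)  [q = 23: ≢ 1 ✓]
30^69 ≡ 1 shows ord(30) | 69, strictly less than φ(139); not a primitive root.

No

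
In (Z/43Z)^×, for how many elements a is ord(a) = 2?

φ(43) = 43 − 1 = 42 = 2 · 3 · 7.
In a cyclic group of order 42, there are φ(d) elements of order d for each divisor d of 42, and zero for non-divisors.
2 | 42, and φ(2) = 2 − 1 = 1.

1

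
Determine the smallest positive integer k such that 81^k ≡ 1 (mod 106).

ord(81) | φ(106) = φ(2)·φ(53) = 1·52 = 52 = 2^2 · 13.
Divisors of 52: 1, 2, 4, 13, 26, 52.
Compute 81^d (mod 106) for the divisors d until we hit 1:
81^1 ≡ 81 (mod 106)
81^2 ≡ 95 (mod 106)
81^4 ≡ 15 (mod 106)
81^13 ≡ 1 (mod 106) ✓
Therefore the multiplicative order of 81 modulo 106 is 13.

13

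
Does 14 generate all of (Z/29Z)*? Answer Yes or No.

φ(29) = 29 − 1 = 28 = 2^2 · 7.
Test 14^(28/q) mod 29 for each prime factor q of 28:
14^14 ≡ 28 (mod 29)  [q = 2: ≢ 1 ✓]
14^4 ≡ 20 (mod 29)  [q = 7: ≢ 1 ✓]
None equal 1, so ord_29(14) = 28: 14 is a primitive root.

Yes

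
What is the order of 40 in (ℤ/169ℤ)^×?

ord(40) | φ(169) = φ(13^2) = 13·(13−1) = 156 = 2^2 · 3 · 13.
Divisors of 156: 1, 2, 3, 4, 6, 12, 13, 26, 39, 52, 78, 156.
Compute 40^d (mod 169) for the divisors d until we hit 1:
40^1 ≡ 40 (mod 169)
40^2 ≡ 79 (mod 169)
40^3 ≡ 118 (mod 169)
40^4 ≡ 157 (mod 169)
40^6 ≡ 66 (mod 169)
40^12 ≡ 131 (mod 169)
40^13 ≡ 1 (mod 169) ✓
So ord_169(40) = 13.

13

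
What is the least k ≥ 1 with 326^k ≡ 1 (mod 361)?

Since 326 ∈ (Z/361Z)^×, its order divides φ(361) = φ(19^2) = 19·(19−1) = 342 = 2 · 3^2 · 19.
Divisors of 342: 1, 2, 3, 6, 9, 18, 19, 38, 57, 114, 171, 342.
Test each divisor d:
326^1 ≡ 326 (mod 361)
326^2 ≡ 142 (mod 361)
326^3 ≡ 84 (mod 361)
326^6 ≡ 197 (mod 361)
326^9 ≡ 303 (mod 361)
326^18 ≡ 115 (mod 361)
326^19 ≡ 307 (mod 361)
326^38 ≡ 28 (mod 361)
326^57 ≡ 293 (mod 361)
326^114 ≡ 292 (mod 361)
326^171 ≡ 360 (mod 361)
326^342 ≡ 1 (mod 361) ✓
Hence ord(326) = 342.

342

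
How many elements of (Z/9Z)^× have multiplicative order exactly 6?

2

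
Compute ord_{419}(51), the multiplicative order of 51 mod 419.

418

By Lagrange's theorem, ord_419(51) divides φ(419) = 419 − 1 = 418 = 2 · 11 · 19.
Divisors of 418: 1, 2, 11, 19, 22, 38, 209, 418.
Check 51^d mod 419 for each divisor in increasing order:
51^1 ≡ 51 (mod 419)
51^2 ≡ 87 (mod 419)
51^11 ≡ 312 (mod 419)
51^19 ≡ 350 (mod 419)
51^22 ≡ 136 (mod 419)
51^38 ≡ 152 (mod 419)
51^209 ≡ 418 (mod 419)
51^418 ≡ 1 (mod 419) ✓
So ord_419(51) = 418.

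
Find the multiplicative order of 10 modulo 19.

18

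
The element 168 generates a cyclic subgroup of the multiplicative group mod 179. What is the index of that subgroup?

2

Since 168 ∈ (Z/179Z)^×, its order divides φ(179) = 179 − 1 = 178 = 2 · 89.
Divisors of 178: 1, 2, 89, 178.
Test each divisor d:
168^1 ≡ 168 (mod 179)
168^2 ≡ 121 (mod 179)
168^89 ≡ 1 (mod 179) ✓
So ord_179(168) = 89, hence |⟨168⟩| = 89.
The index is φ(179) / ord(168) = 178 / 89 = 2.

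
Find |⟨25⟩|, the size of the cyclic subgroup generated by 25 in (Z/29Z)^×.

7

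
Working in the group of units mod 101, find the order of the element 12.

100

By Lagrange's theorem, ord_101(12) divides φ(101) = 101 − 1 = 100 = 2^2 · 5^2.
Divisors of 100: 1, 2, 4, 5, 10, 20, 25, 50, 100.
Compute 12^d (mod 101) for the divisors d until we hit 1:
12^1 ≡ 12 (mod 101)
12^2 ≡ 43 (mod 101)
12^4 ≡ 31 (mod 101)
12^5 ≡ 69 (mod 101)
12^10 ≡ 14 (mod 101)
12^20 ≡ 95 (mod 101)
12^25 ≡ 91 (mod 101)
12^50 ≡ 100 (mod 101)
12^100 ≡ 1 (mod 101) ✓
Hence ord(12) = 100.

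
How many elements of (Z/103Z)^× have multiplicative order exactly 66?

φ(103) = 103 − 1 = 102 = 2 · 3 · 17.
(Z/103Z)^× is cyclic (|G| = 102); a cyclic group of order m has exactly φ(d) elements of each order d | m, and none otherwise.
Since 66 ∤ 102, the count is 0.

0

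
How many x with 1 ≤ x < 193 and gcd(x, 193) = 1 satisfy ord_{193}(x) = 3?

2

φ(193) = 193 − 1 = 192 = 2^6 · 3.
(Z/193Z)^× is cyclic (|G| = 192); a cyclic group of order m has exactly φ(d) elements of each order d | m, and none otherwise.
3 | 192, and φ(3) = 3 − 1 = 2.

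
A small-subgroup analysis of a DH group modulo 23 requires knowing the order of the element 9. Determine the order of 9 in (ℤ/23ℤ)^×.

By Lagrange's theorem, ord_23(9) divides φ(23) = 23 − 1 = 22 = 2 · 11.
Divisors of 22: 1, 2, 11, 22.
Evaluate successive powers at the divisors of 22:
9^1 ≡ 9 (mod 23)
9^2 ≡ 12 (mod 23)
9^11 ≡ 1 (mod 23) ✓
So ord_23(9) = 11.

11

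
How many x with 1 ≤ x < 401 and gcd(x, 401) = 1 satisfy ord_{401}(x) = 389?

0

φ(401) = 401 − 1 = 400 = 2^4 · 5^2.
In a cyclic group of order 400, there are φ(d) elements of order d for each divisor d of 400, and zero for non-divisors.
389 does not divide 400, so no element of (Z/401Z)^× has order 389.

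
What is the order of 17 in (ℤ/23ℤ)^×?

22

Since 17 ∈ (Z/23Z)^×, its order divides φ(23) = 23 − 1 = 22 = 2 · 11.
Divisors of 22: 1, 2, 11, 22.
Test each divisor d:
17^1 ≡ 17 (mod 23)
17^2 ≡ 13 (mod 23)
17^11 ≡ 22 (mod 23)
17^22 ≡ 1 (mod 23) ✓
So ord_23(17) = 22.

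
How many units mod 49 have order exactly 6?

2

φ(49) = φ(7^2) = 7·(7−1) = 42 = 2 · 3 · 7.
Since (Z/49Z)^× is cyclic of order 42, the number of elements of order d is φ(d) when d | 42 and 0 otherwise.
6 = 2 · 3 divides 42, and φ(6) = 2.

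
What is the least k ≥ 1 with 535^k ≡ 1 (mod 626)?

The order of 535 must divide φ(626) = φ(2)·φ(313) = 1·312 = 312 = 2^3 · 3 · 13.
Divisors of 312: 1, 2, 3, 4, 6, 8, 12, 13, 24, 26, 39, 52, 78, 104, 156, 312.
Compute 535^d (mod 626) for the divisors d until we hit 1:
535^1 ≡ 535
535^2 ≡ 143
535^3 ≡ 133
535^4 ≡ 417
535^6 ≡ 161
535^8 ≡ 487
535^12 ≡ 255
535^13 ≡ 583
535^24 ≡ 547
535^26 ≡ 597
535^39 ≡ 621
535^52 ≡ 215
535^78 ≡ 25
535^104 ≡ 527
535^156 ≡ 625
535^312 ≡ 1
So ord_626(535) = 312.

312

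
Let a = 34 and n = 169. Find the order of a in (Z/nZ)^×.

52

By Lagrange's theorem, ord_169(34) divides φ(169) = φ(13^2) = 13·(13−1) = 156 = 2^2 · 3 · 13.
Divisors of 156: 1, 2, 3, 4, 6, 12, 13, 26, 39, 52, 78, 156.
Check 34^d mod 169 for each divisor in increasing order:
34^1 ≡ 34
34^2 ≡ 142
34^3 ≡ 96
34^4 ≡ 53
34^6 ≡ 90
34^12 ≡ 157
34^13 ≡ 99
34^26 ≡ 168
34^39 ≡ 70
34^52 ≡ 1
The smallest such exponent is 52, so the order of 34 is 52.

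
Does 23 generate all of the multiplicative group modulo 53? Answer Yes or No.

No

φ(53) = 53 − 1 = 52 = 2^2 · 13.
It suffices to check that the order of 23 is not a proper divisor of 52: compute 23^(52/q) for q ∈ {2, 13}.
23^26 ≡ 52 (mod 53)  [q = 2: ≢ 1 ✓]
23^4 ≡ 1 (mod 53)  [q = 13: ≡ 1 ✗]
23^4 ≡ 1 shows ord(23) | 4, strictly less than φ(53); not a primitive root.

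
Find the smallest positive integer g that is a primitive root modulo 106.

3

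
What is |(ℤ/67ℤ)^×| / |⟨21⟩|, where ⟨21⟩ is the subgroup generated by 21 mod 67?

2

ord(21) | φ(67) = 67 − 1 = 66 = 2 · 3 · 11.
Divisors of 66: 1, 2, 3, 6, 11, 22, 33, 66.
Check 21^d mod 67 for each divisor in increasing order:
21^1 ≡ 21
21^2 ≡ 39
21^3 ≡ 15
21^6 ≡ 24
21^11 ≡ 37
21^22 ≡ 29
21^33 ≡ 1
So ord_67(21) = 33, hence |⟨21⟩| = 33.
Index = |(Z/67Z)^×| / |⟨21⟩| = 66 / 33 = 2.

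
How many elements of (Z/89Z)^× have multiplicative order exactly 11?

φ(89) = 89 − 1 = 88 = 2^3 · 11.
Since (Z/89Z)^× is cyclic of order 88, the number of elements of order d is φ(d) when d | 88 and 0 otherwise.
11 | 88, and φ(11) = 11 − 1 = 10.

10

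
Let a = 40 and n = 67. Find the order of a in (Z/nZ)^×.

By Lagrange's theorem, ord_67(40) divides φ(67) = 67 − 1 = 66 = 2 · 3 · 11.
Divisors of 66: 1, 2, 3, 6, 11, 22, 33, 66.
Check 40^d mod 67 for each divisor in increasing order:
40^1 ≡ 40 (mod 67)
40^2 ≡ 59 (mod 67)
40^3 ≡ 15 (mod 67)
40^6 ≡ 24 (mod 67)
40^11 ≡ 1 (mod 67) ✓
Hence ord(40) = 11.

11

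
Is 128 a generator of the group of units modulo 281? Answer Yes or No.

φ(281) = 281 − 1 = 280 = 2^3 · 5 · 7.
An element g generates (Z/281Z)^× iff g^(280/q) ≢ 1 (mod 281) for each prime q ∈ {2, 5, 7}.
128^140 ≡ 1 (mod 281)  [q = 2: ≡ 1 ✗]
128^56 ≡ 153 (mod 281)  [q = 5: ≢ 1 ✓]
128^40 ≡ 1 (mod 281)  [q = 7: ≡ 1 ✗]
The check at q = 2 fails, so 128 generates a proper subgroup.

No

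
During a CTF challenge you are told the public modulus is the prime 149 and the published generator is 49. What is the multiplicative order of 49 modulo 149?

37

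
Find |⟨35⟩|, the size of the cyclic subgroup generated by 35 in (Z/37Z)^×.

By Lagrange's theorem, ord_37(35) divides φ(37) = 37 − 1 = 36 = 2^2 · 3^2.
Divisors of 36: 1, 2, 3, 4, 6, 9, 12, 18, 36.
Test each divisor d:
35^1 ≡ 35 (mod 37)
35^2 ≡ 4 (mod 37)
35^3 ≡ 29 (mod 37)
35^4 ≡ 16 (mod 37)
35^6 ≡ 27 (mod 37)
35^9 ≡ 6 (mod 37)
35^12 ≡ 26 (mod 37)
35^18 ≡ 36 (mod 37)
35^36 ≡ 1 (mod 37) ✓
The smallest such exponent is 36, so the order of 35 is 36.

36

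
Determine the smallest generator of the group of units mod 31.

3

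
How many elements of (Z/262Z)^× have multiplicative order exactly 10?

4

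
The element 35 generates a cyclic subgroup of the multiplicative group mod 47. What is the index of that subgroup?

1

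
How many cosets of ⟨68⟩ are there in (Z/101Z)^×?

4

ord(68) | φ(101) = 101 − 1 = 100 = 2^2 · 5^2.
Divisors of 100: 1, 2, 4, 5, 10, 20, 25, 50, 100.
Evaluate successive powers at the divisors of 100:
68^1 ≡ 68 (mod 101)
68^2 ≡ 79 (mod 101)
68^4 ≡ 80 (mod 101)
68^5 ≡ 87 (mod 101)
68^10 ≡ 95 (mod 101)
68^20 ≡ 36 (mod 101)
68^25 ≡ 1 (mod 101) ✓
The order of 68 is 25, so the subgroup it generates has 25 elements.
[(Z/101Z)^× : ⟨68⟩] = 100/25 = 4.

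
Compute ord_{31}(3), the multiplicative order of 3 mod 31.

30

The order of 3 must divide φ(31) = 31 − 1 = 30 = 2 · 3 · 5.
Divisors of 30: 1, 2, 3, 5, 6, 10, 15, 30.
Evaluate successive powers at the divisors of 30:
3^1 ≡ 3
3^2 ≡ 9
3^3 ≡ 27
3^5 ≡ 26
3^6 ≡ 16
3^10 ≡ 25
3^15 ≡ 30
3^30 ≡ 1
Therefore the multiplicative order of 3 modulo 31 is 30.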